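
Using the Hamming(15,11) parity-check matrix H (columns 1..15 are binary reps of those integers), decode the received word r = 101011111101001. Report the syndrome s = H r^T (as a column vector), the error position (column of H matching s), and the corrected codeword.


s = (1, 1, 1, 0)^T, error position = 14, corrected codeword c = 101011111101011

Compute s = H r^T mod 2 one row at a time:
  s_1 = 1 + 1 + 1 + 0 + 1 + 0 + 0 + 1 = 5 ≡ 1 (mod 2).
  s_2 = 0 + 1 + 1 + 1 + 1 + 0 + 0 + 1 = 5 ≡ 1 (mod 2).
  s_3 = 0 + 1 + 1 + 1 + 1 + 0 + 0 + 1 = 5 ≡ 1 (mod 2).
  s_4 = 1 + 1 + 1 + 1 + 1 + 0 + 0 + 1 = 6 ≡ 0 (mod 2).
s = (1, 1, 1, 0)^T — this equals column 14 of H (binary 1110), so error is at position 14.
Correct: flip bit 14 of r = 101011111101001 to get c = 101011111101011.


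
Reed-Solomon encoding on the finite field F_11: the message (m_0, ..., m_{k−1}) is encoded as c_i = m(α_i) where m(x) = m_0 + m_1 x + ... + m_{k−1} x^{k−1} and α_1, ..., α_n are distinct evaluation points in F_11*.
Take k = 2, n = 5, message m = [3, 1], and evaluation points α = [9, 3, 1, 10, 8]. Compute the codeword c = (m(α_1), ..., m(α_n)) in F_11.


c = [1, 6, 4, 2, 0]

Message polynomial: m(x) = 3 + 1·x (mod 11).
For each evaluation point α_i, compute m(α_i) mod 11:
  α_1 = 9: Horner steps 1 → 1, so m(9) = 1.
  α_2 = 3: Horner steps 1 → 6, so m(3) = 6.
  α_3 = 1: Horner steps 1 → 4, so m(1) = 4.
  α_4 = 10: Horner steps 1 → 2, so m(10) = 2.
  α_5 = 8: Horner steps 1 → 0, so m(8) = 0.
Codeword c = [1, 6, 4, 2, 0] ∈ F_11^5.


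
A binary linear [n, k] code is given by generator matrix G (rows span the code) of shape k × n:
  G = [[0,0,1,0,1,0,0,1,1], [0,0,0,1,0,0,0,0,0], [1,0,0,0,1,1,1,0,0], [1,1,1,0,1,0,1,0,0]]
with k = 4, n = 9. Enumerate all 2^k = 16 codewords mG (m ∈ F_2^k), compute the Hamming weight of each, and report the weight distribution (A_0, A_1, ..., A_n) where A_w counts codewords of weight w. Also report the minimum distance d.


Weight distribution: A_0 = 1, A_1 = 1, A_3 = 1, A_4 = 3, A_5 = 5, A_6 = 4, A_7 = 1. Minimum distance d = 1.

Enumerate all 2^4 = 16 messages m ∈ F_2^4.
For each, compute codeword c = mG in F_2^9, then tally its weight.
  m = 0000 → c = 000000000, weight = 0.
  m = 1000 → c = 001010011, weight = 4.
  m = 0100 → c = 000100000, weight = 1.
  m = 1100 → c = 001110011, weight = 5.
  m = 0010 → c = 100011100, weight = 4.
  m = 1010 → c = 101001111, weight = 6.
  m = 0110 → c = 100111100, weight = 5.
  m = 1110 → c = 101101111, weight = 7.
  m = 0001 → c = 111010100, weight = 5.
  m = 1001 → c = 110000111, weight = 5.
  m = 0101 → c = 111110100, weight = 6.
  m = 1101 → c = 110100111, weight = 6.
  m = 0011 → c = 011001000, weight = 3.
  m = 1011 → c = 010011011, weight = 5.
  m = 0111 → c = 011101000, weight = 4.
  m = 1111 → c = 010111011, weight = 6.
Tally weights:
  weight 0: 1 codewords.
  weight 1: 1 codewords.
  weight 3: 1 codewords.
  weight 4: 3 codewords.
  weight 5: 5 codewords.
  weight 6: 4 codewords.
  weight 7: 1 codewords.
Minimum distance d = smallest w > 0 with A_w > 0 = 1.
Sanity: Σ A_w = 16 = 2^4 = 16 ✓.


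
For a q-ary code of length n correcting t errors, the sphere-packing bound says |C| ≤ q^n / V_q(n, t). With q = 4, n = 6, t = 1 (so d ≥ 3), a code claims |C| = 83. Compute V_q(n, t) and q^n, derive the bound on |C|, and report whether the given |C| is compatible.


V_q(n, t) = 19, q^n = 4096, Hamming bound = 215, |C| = 83 ≤ bound (satisfied).

Step 1: Compute V_q(n, t) = Σ_{j=0}^1 C(n, j) (q−1)^j.
  j = 0: C(6,0)·(3)^0 = 1·1 = 1.
  j = 1: C(6,1)·(3)^1 = 6·3 = 18.
  V_q(n, t) = 1 + 18 = 19.
Step 2: q^n = 4^6 = 4096.
Step 3: Hamming bound ⌊q^n / V_q(n,t)⌋ = ⌊4096/19⌋ = 215.
Step 4: Compare |C| = 83 to 215: satisfied.
The claimed |C| lies below the Hamming bound.


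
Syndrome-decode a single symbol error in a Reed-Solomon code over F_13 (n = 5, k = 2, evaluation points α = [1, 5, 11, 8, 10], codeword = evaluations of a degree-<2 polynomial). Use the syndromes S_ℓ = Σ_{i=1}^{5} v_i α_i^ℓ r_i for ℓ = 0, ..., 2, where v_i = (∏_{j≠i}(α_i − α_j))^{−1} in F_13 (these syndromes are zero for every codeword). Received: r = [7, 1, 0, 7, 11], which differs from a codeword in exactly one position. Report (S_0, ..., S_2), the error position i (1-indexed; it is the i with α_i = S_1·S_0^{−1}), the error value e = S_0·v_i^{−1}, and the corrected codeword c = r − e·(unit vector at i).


S = (6, 6, 6), error at position 1, error magnitude e = 1, c = [6, 1, 0, 7, 11].

Step 1: column multipliers v_i = (∏_{j≠i}(α_i − α_j))^{−1} mod 13.
  i = 1 (α = 1): (1−5)(1−11)(1−8)(1−10) = (−4)·(−10)·(−7)·(−9) = 2520 ≡ 11, so v_1 = 11^{−1} = 6 (mod 13).
  i = 2 (α = 5): (5−1)(5−11)(5−8)(5−10) = 4·(−6)·(−3)·(−5) = −360 ≡ 4, so v_2 = 4^{−1} = 10 (mod 13).
  i = 3 (α = 11): (11−1)(11−5)(11−8)(11−10) = 10·6·3·1 = 180 ≡ 11, so v_3 = 11^{−1} = 6 (mod 13).
  i = 4 (α = 8): (8−1)(8−5)(8−11)(8−10) = 7·3·(−3)·(−2) = 126 ≡ 9, so v_4 = 9^{−1} = 3 (mod 13).
  i = 5 (α = 10): (10−1)(10−5)(10−11)(10−8) = 9·5·(−1)·2 = −90 ≡ 1, so v_5 = 1^{−1} = 1 (mod 13).
  v = [6, 10, 6, 3, 1].
Step 2: syndromes of r = [7, 1, 0, 7, 11] (all sums mod 13).
  S_0 = Σ v_i r_i = 6·7 + 10·1 + 6·0 + 3·7 + 1·11 = 84 ≡ 6.
  S_1 = Σ v_i α_i r_i = 6·1·7 + 10·5·1 + 6·11·0 + 3·8·7 + 1·10·11 = 370 ≡ 6.
  α_i^2 mod 13 = [1, 12, 4, 12, 9].
  S_2 = Σ v_i α_i^2 r_i = 6·1·7 + 10·12·1 + 6·4·0 + 3·12·7 + 1·9·11 = 513 ≡ 6.
  S = (6, 6, 6) ≠ 0, so r is not a codeword (an error is present).
Step 3: locate the error. For a single error e at position i, S_ℓ = v_i·e·α_i^ℓ, so α_err = S_1/S_0.
  S_0^{−1} = 6^{−1} = 11 (mod 13), so α_err = 6·11 = 66 ≡ 1 = α_1. Error position i = 1.
  Consistency check: S_2/S_1 = 6·11 = 66 ≡ 1 = α_err ✓ (single-error assumption holds).
Step 4: error magnitude e = S_0/v_1 = S_0·∏_{j≠1}(α_1 − α_j) = 6·11 = 66 ≡ 1 (mod 13).
Step 5: correct position 1: c_1 = r_1 − e = 7 − 1 ≡ 6 (mod 13). Hence c = [6, 1, 0, 7, 11].
  Check: interpolating c through the α_i gives m(x) = 4 + 2·x (degree < 2) with m(α_i) = c_i for every i, so c is indeed a codeword.


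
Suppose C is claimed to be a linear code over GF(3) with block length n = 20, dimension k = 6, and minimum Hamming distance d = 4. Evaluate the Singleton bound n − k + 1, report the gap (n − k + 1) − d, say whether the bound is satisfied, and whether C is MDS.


Singleton RHS = n − k + 1 = 15, slack = 11, bound satisfied, not MDS.

Singleton bound: d ≤ n − k + 1.
Here n = 20, k = 6, so n − k + 1 = 15.
Given d = 4, check d ≤ 15: YES.
Slack = (n − k + 1) − d = 11.
The code is NOT MDS (slack = 11 > 0).
Description: the claimed parameters are [20, 6, 4]_3; such a code would be non-MDS.


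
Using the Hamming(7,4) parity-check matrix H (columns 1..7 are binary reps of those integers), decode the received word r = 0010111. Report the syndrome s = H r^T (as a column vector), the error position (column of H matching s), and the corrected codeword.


s = (1, 1, 1)^T, error position = 7, corrected codeword c = 0010110

Compute s = H r^T mod 2 one row at a time:
  s_1 = 0 + 1 + 1 + 1 = 3 ≡ 1 (mod 2).
  s_2 = 0 + 1 + 1 + 1 = 3 ≡ 1 (mod 2).
  s_3 = 0 + 1 + 1 + 1 = 3 ≡ 1 (mod 2).
s = (1, 1, 1)^T — this equals column 7 of H (binary 111), so error is at position 7.
Correct: flip bit 7 of r = 0010111 to get c = 0010110.


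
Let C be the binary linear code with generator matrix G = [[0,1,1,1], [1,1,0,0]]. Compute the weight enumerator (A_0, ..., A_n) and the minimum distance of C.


Weight distribution: A_0 = 1, A_2 = 1, A_3 = 2. Minimum distance d = 2.

Enumerate all 2^2 = 4 messages m ∈ F_2^2.
For each, compute codeword c = mG in F_2^4, then tally its weight.
  m = 00 → c = 0000, weight = 0.
  m = 10 → c = 0111, weight = 3.
  m = 01 → c = 1100, weight = 2.
  m = 11 → c = 1011, weight = 3.
Tally weights:
  weight 0: 1 codewords.
  weight 2: 1 codewords.
  weight 3: 2 codewords.
Minimum distance d = smallest w > 0 with A_w > 0 = 2.
Sanity: Σ A_w = 4 = 2^2 = 4 ✓.


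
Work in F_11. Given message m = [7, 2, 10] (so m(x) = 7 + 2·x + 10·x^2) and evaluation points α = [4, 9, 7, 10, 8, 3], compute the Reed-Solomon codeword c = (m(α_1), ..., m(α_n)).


c = [10, 10, 5, 4, 3, 4]

Message polynomial: m(x) = 7 + 2·x + 10·x^2 (mod 11).
For each evaluation point α_i, compute m(α_i) mod 11:
  α_1 = 4: Horner steps 10 → 9 → 10, so m(4) = 10.
  α_2 = 9: Horner steps 10 → 4 → 10, so m(9) = 10.
  α_3 = 7: Horner steps 10 → 6 → 5, so m(7) = 5.
  α_4 = 10: Horner steps 10 → 3 → 4, so m(10) = 4.
  α_5 = 8: Horner steps 10 → 5 → 3, so m(8) = 3.
  α_6 = 3: Horner steps 10 → 10 → 4, so m(3) = 4.
Codeword c = [10, 10, 5, 4, 3, 4] ∈ F_11^6.


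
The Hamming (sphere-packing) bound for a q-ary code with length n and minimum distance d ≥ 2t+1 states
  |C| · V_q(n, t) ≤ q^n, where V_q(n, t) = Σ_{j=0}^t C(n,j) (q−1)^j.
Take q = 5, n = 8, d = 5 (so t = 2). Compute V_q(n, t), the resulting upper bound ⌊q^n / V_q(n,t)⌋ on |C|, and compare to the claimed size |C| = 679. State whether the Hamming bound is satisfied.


V_q(n, t) = 481, q^n = 390625, Hamming bound = 812, |C| = 679 ≤ bound (satisfied).

Step 1: Compute V_q(n, t) = Σ_{j=0}^2 C(n, j) (q−1)^j.
  j = 0: C(8,0)·(4)^0 = 1·1 = 1.
  j = 1: C(8,1)·(4)^1 = 8·4 = 32.
  j = 2: C(8,2)·(4)^2 = 28·16 = 448.
  V_q(n, t) = 1 + 32 + 448 = 481.
Step 2: q^n = 5^8 = 390625.
Step 3: Hamming bound ⌊q^n / V_q(n,t)⌋ = ⌊390625/481⌋ = 812.
Step 4: Compare |C| = 679 to 812: satisfied.
The claimed |C| lies below the Hamming bound.


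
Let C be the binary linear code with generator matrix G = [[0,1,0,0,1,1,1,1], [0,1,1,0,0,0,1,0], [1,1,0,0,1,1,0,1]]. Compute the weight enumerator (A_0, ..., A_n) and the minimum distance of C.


Weight distribution: A_0 = 1, A_2 = 1, A_3 = 2, A_4 = 1, A_5 = 2, A_6 = 1. Minimum distance d = 2.

Enumerate all 2^3 = 8 messages m ∈ F_2^3.
For each, compute codeword c = mG in F_2^8, then tally its weight.
  m = 000 → c = 00000000, weight = 0.
  m = 100 → c = 01001111, weight = 5.
  m = 010 → c = 01100010, weight = 3.
  m = 110 → c = 00101101, weight = 4.
  m = 001 → c = 11001101, weight = 5.
  m = 101 → c = 10000010, weight = 2.
  m = 011 → c = 10101111, weight = 6.
  m = 111 → c = 11100000, weight = 3.
Tally weights:
  weight 0: 1 codewords.
  weight 2: 1 codewords.
  weight 3: 2 codewords.
  weight 4: 1 codewords.
  weight 5: 2 codewords.
  weight 6: 1 codewords.
Minimum distance d = smallest w > 0 with A_w > 0 = 2.
Sanity: Σ A_w = 8 = 2^3 = 8 ✓.


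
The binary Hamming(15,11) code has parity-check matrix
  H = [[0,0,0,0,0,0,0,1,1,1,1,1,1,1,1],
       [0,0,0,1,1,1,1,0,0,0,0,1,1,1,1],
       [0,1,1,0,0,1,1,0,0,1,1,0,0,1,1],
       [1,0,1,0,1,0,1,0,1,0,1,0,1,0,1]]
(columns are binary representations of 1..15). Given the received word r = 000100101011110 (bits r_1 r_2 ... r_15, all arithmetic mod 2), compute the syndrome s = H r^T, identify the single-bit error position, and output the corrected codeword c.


s = (1, 1, 1, 0)^T, error position = 14, corrected codeword c = 000100101011100

Compute s = H r^T mod 2 one row at a time:
  s_1 = 0 + 1 + 0 + 1 + 1 + 1 + 1 + 0 = 5 ≡ 1 (mod 2).
  s_2 = 1 + 0 + 0 + 1 + 1 + 1 + 1 + 0 = 5 ≡ 1 (mod 2).
  s_3 = 0 + 0 + 0 + 1 + 0 + 1 + 1 + 0 = 3 ≡ 1 (mod 2).
  s_4 = 0 + 0 + 0 + 1 + 1 + 1 + 1 + 0 = 4 ≡ 0 (mod 2).
s = (1, 1, 1, 0)^T — this equals column 14 of H (binary 1110), so error is at position 14.
Correct: flip bit 14 of r = 000100101011110 to get c = 000100101011100.


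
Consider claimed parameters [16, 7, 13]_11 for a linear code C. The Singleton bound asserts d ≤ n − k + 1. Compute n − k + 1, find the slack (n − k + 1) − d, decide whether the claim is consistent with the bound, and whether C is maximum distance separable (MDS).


Singleton RHS = n − k + 1 = 10, slack = -3, bound violated (no such code; not MDS).

Singleton bound: d ≤ n − k + 1.
Here n = 16, k = 7, so n − k + 1 = 10.
Given d = 13, check d ≤ 10: NO.
Slack = (n − k + 1) − d = -3.
The slack is negative: d = 13 exceeds n − k + 1 = 10 by 3, so the Singleton bound is violated and no linear [16, 7, 13]_11 code can exist. In particular it is not MDS (MDS requires d = n − k + 1 exactly).
Description: the claimed parameters are [16, 7, 13]_11; such a code would be impossible (violates the Singleton bound).


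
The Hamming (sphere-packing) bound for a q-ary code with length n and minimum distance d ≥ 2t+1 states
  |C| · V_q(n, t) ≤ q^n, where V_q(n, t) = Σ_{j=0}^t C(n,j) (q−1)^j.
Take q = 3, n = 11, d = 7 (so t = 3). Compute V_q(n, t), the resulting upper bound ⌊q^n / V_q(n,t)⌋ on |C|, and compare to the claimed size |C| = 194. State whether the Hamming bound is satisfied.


V_q(n, t) = 1563, q^n = 177147, Hamming bound = 113, |C| = 194 > bound (violated).

Step 1: Compute V_q(n, t) = Σ_{j=0}^3 C(n, j) (q−1)^j.
  j = 0: C(11,0)·(2)^0 = 1·1 = 1.
  j = 1: C(11,1)·(2)^1 = 11·2 = 22.
  j = 2: C(11,2)·(2)^2 = 55·4 = 220.
  j = 3: C(11,3)·(2)^3 = 165·8 = 1320.
  V_q(n, t) = 1 + 22 + 220 + 1320 = 1563.
Step 2: q^n = 3^11 = 177147.
Step 3: Hamming bound ⌊q^n / V_q(n,t)⌋ = ⌊177147/1563⌋ = 113.
Step 4: Compare |C| = 194 to 113: violated.
The claimed |C| lies above the Hamming bound, so no 3-ary code of length 11 with d ≥ 7 can have 194 codewords.


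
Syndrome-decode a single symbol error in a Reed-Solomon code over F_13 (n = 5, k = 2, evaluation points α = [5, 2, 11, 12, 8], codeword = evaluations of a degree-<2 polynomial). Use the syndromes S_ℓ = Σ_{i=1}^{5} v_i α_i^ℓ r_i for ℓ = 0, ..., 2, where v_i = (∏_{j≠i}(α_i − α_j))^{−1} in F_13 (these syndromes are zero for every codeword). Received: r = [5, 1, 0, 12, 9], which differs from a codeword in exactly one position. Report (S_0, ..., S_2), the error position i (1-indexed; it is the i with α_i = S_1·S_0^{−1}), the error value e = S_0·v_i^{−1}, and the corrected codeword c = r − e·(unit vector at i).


S = (4, 9, 4), error at position 4, error magnitude e = 2, c = [5, 1, 0, 10, 9].

Step 1: column multipliers v_i = (∏_{j≠i}(α_i − α_j))^{−1} mod 13.
  i = 1 (α = 5): (5−2)(5−11)(5−12)(5−8) = 3·(−6)·(−7)·(−3) = −378 ≡ 12, so v_1 = 12^{−1} = 12 (mod 13).
  i = 2 (α = 2): (2−5)(2−11)(2−12)(2−8) = (−3)·(−9)·(−10)·(−6) = 1620 ≡ 8, so v_2 = 8^{−1} = 5 (mod 13).
  i = 3 (α = 11): (11−5)(11−2)(11−12)(11−8) = 6·9·(−1)·3 = −162 ≡ 7, so v_3 = 7^{−1} = 2 (mod 13).
  i = 4 (α = 12): (12−5)(12−2)(12−11)(12−8) = 7·10·1·4 = 280 ≡ 7, so v_4 = 7^{−1} = 2 (mod 13).
  i = 5 (α = 8): (8−5)(8−2)(8−11)(8−12) = 3·6·(−3)·(−4) = 216 ≡ 8, so v_5 = 8^{−1} = 5 (mod 13).
  v = [12, 5, 2, 2, 5].
Step 2: syndromes of r = [5, 1, 0, 12, 9] (all sums mod 13).
  S_0 = Σ v_i r_i = 12·5 + 5·1 + 2·0 + 2·12 + 5·9 = 134 ≡ 4.
  S_1 = Σ v_i α_i r_i = 12·5·5 + 5·2·1 + 2·11·0 + 2·12·12 + 5·8·9 = 958 ≡ 9.
  α_i^2 mod 13 = [12, 4, 4, 1, 12].
  S_2 = Σ v_i α_i^2 r_i = 12·12·5 + 5·4·1 + 2·4·0 + 2·1·12 + 5·12·9 = 1304 ≡ 4.
  S = (4, 9, 4) ≠ 0, so r is not a codeword (an error is present).
Step 3: locate the error. For a single error e at position i, S_ℓ = v_i·e·α_i^ℓ, so α_err = S_1/S_0.
  S_0^{−1} = 4^{−1} = 10 (mod 13), so α_err = 9·10 = 90 ≡ 12 = α_4. Error position i = 4.
  Consistency check: S_2/S_1 = 4·3 = 12 ≡ 12 = α_err ✓ (single-error assumption holds).
Step 4: error magnitude e = S_0/v_4 = S_0·∏_{j≠4}(α_4 − α_j) = 4·7 = 28 ≡ 2 (mod 13).
Step 5: correct position 4: c_4 = r_4 − e = 12 − 2 ≡ 10 (mod 13). Hence c = [5, 1, 0, 10, 9].
  Check: interpolating c through the α_i gives m(x) = 7 + 10·x (degree < 2) with m(α_i) = c_i for every i, so c is indeed a codeword.


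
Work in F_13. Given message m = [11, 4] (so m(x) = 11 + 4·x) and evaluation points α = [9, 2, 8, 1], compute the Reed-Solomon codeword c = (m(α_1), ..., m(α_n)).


c = [8, 6, 4, 2]

Message polynomial: m(x) = 11 + 4·x (mod 13).
For each evaluation point α_i, compute m(α_i) mod 13:
  α_1 = 9: Horner steps 4 → 8, so m(9) = 8.
  α_2 = 2: Horner steps 4 → 6, so m(2) = 6.
  α_3 = 8: Horner steps 4 → 4, so m(8) = 4.
  α_4 = 1: Horner steps 4 → 2, so m(1) = 2.
Codeword c = [8, 6, 4, 2] ∈ F_13^4.


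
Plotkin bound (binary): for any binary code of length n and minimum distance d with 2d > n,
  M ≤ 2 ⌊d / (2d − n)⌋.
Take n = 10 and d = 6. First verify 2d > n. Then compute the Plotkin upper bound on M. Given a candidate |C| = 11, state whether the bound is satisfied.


Plotkin bound M ≤ 6; given |C| = 11 > bound (violated).

Check applicability: 2d = 12, n = 10.
2d − n = 2 > 0, so Plotkin applies.
Compute d/(2d−n) = 6/2 ≈ 3.0000.
⌊d/(2d−n)⌋ = 3.
Plotkin bound: M ≤ 2·3 = 6.
Given |C| = 11, check: VIOLATED.
This |C| is above the Plotkin bound, so no binary code with n = 10, d = 6 and 11 codewords exists.


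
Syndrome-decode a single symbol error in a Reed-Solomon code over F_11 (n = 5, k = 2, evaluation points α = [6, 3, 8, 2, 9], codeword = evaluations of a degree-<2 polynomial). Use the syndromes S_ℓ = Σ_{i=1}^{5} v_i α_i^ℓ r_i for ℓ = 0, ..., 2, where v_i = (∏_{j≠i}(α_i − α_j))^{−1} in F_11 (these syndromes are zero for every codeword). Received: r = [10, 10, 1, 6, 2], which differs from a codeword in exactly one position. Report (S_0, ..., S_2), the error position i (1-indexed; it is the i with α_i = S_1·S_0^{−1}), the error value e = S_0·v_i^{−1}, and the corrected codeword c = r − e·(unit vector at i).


S = (4, 1, 3), error at position 2, error magnitude e = 3, c = [10, 7, 1, 6, 2].

Step 1: column multipliers v_i = (∏_{j≠i}(α_i − α_j))^{−1} mod 11.
  i = 1 (α = 6): (6−3)(6−8)(6−2)(6−9) = 3·(−2)·4·(−3) = 72 ≡ 6, so v_1 = 6^{−1} = 2 (mod 11).
  i = 2 (α = 3): (3−6)(3−8)(3−2)(3−9) = (−3)·(−5)·1·(−6) = −90 ≡ 9, so v_2 = 9^{−1} = 5 (mod 11).
  i = 3 (α = 8): (8−6)(8−3)(8−2)(8−9) = 2·5·6·(−1) = −60 ≡ 6, so v_3 = 6^{−1} = 2 (mod 11).
  i = 4 (α = 2): (2−6)(2−3)(2−8)(2−9) = (−4)·(−1)·(−6)·(−7) = 168 ≡ 3, so v_4 = 3^{−1} = 4 (mod 11).
  i = 5 (α = 9): (9−6)(9−3)(9−8)(9−2) = 3·6·1·7 = 126 ≡ 5, so v_5 = 5^{−1} = 9 (mod 11).
  v = [2, 5, 2, 4, 9].
Step 2: syndromes of r = [10, 10, 1, 6, 2] (all sums mod 11).
  S_0 = Σ v_i r_i = 2·10 + 5·10 + 2·1 + 4·6 + 9·2 = 114 ≡ 4.
  S_1 = Σ v_i α_i r_i = 2·6·10 + 5·3·10 + 2·8·1 + 4·2·6 + 9·9·2 = 496 ≡ 1.
  α_i^2 mod 11 = [3, 9, 9, 4, 4].
  S_2 = Σ v_i α_i^2 r_i = 2·3·10 + 5·9·10 + 2·9·1 + 4·4·6 + 9·4·2 = 696 ≡ 3.
  S = (4, 1, 3) ≠ 0, so r is not a codeword (an error is present).
Step 3: locate the error. For a single error e at position i, S_ℓ = v_i·e·α_i^ℓ, so α_err = S_1/S_0.
  S_0^{−1} = 4^{−1} = 3 (mod 11), so α_err = 1·3 = 3 ≡ 3 = α_2. Error position i = 2.
  Consistency check: S_2/S_1 = 3·1 = 3 ≡ 3 = α_err ✓ (single-error assumption holds).
Step 4: error magnitude e = S_0/v_2 = S_0·∏_{j≠2}(α_2 − α_j) = 4·9 = 36 ≡ 3 (mod 11).
Step 5: correct position 2: c_2 = r_2 − e = 10 − 3 ≡ 7 (mod 11). Hence c = [10, 7, 1, 6, 2].
  Check: interpolating c through the α_i gives m(x) = 4 + 1·x (degree < 2) with m(α_i) = c_i for every i, so c is indeed a codeword.


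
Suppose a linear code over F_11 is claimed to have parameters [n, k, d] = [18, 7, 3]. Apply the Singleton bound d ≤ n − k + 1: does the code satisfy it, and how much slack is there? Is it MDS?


Singleton RHS = n − k + 1 = 12, slack = 9, bound satisfied, not MDS.

Singleton bound: d ≤ n − k + 1.
Here n = 18, k = 7, so n − k + 1 = 12.
Given d = 3, check d ≤ 12: YES.
Slack = (n − k + 1) − d = 9.
The code is NOT MDS (slack = 9 > 0).
Description: the claimed parameters are [18, 7, 3]_11; such a code would be non-MDS.


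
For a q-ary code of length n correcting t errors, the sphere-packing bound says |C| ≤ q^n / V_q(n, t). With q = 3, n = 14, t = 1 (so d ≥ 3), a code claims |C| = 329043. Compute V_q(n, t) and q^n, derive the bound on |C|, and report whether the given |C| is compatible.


V_q(n, t) = 29, q^n = 4782969, Hamming bound = 164929, |C| = 329043 > bound (violated).

Step 1: Compute V_q(n, t) = Σ_{j=0}^1 C(n, j) (q−1)^j.
  j = 0: C(14,0)·(2)^0 = 1·1 = 1.
  j = 1: C(14,1)·(2)^1 = 14·2 = 28.
  V_q(n, t) = 1 + 28 = 29.
Step 2: q^n = 3^14 = 4782969.
Step 3: Hamming bound ⌊q^n / V_q(n,t)⌋ = ⌊4782969/29⌋ = 164929.
Step 4: Compare |C| = 329043 to 164929: violated.
The claimed |C| lies above the Hamming bound, so no 3-ary code of length 14 with d ≥ 3 can have 329043 codewords.


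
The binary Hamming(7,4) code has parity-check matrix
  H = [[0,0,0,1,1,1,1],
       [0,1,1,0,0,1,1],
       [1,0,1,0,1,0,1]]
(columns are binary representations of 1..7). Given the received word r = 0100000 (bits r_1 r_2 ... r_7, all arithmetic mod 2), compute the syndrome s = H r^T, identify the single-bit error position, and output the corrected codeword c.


s = (0, 1, 0)^T, error position = 2, corrected codeword c = 0000000

Compute s = H r^T mod 2 one row at a time:
  s_1 = 0 + 0 + 0 + 0 = 0 ≡ 0 (mod 2).
  s_2 = 1 + 0 + 0 + 0 = 1 ≡ 1 (mod 2).
  s_3 = 0 + 0 + 0 + 0 = 0 ≡ 0 (mod 2).
s = (0, 1, 0)^T — this equals column 2 of H (binary 010), so error is at position 2.
Correct: flip bit 2 of r = 0100000 to get c = 0000000.


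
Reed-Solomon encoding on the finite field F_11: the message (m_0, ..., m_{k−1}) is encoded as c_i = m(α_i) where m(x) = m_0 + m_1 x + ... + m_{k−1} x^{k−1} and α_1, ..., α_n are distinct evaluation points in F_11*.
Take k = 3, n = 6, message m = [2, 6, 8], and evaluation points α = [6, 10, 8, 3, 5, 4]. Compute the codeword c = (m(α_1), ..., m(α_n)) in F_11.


c = [7, 4, 1, 4, 1, 0]

Message polynomial: m(x) = 2 + 6·x + 8·x^2 (mod 11).
For each evaluation point α_i, compute m(α_i) mod 11:
  α_1 = 6: Horner steps 8 → 10 → 7, so m(6) = 7.
  α_2 = 10: Horner steps 8 → 9 → 4, so m(10) = 4.
  α_3 = 8: Horner steps 8 → 4 → 1, so m(8) = 1.
  α_4 = 3: Horner steps 8 → 8 → 4, so m(3) = 4.
  α_5 = 5: Horner steps 8 → 2 → 1, so m(5) = 1.
  α_6 = 4: Horner steps 8 → 5 → 0, so m(4) = 0.
Codeword c = [7, 4, 1, 4, 1, 0] ∈ F_11^6.


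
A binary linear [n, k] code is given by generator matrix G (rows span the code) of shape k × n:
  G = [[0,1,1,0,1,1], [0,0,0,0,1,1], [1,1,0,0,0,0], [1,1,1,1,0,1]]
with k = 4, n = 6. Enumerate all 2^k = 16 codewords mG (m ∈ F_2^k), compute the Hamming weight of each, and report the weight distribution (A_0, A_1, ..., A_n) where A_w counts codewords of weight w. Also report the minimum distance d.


Weight distribution: A_0 = 1, A_2 = 4, A_3 = 6, A_4 = 3, A_5 = 2. Minimum distance d = 2.

Enumerate all 2^4 = 16 messages m ∈ F_2^4.
For each, compute codeword c = mG in F_2^6, then tally its weight.
  m = 0000 → c = 000000, weight = 0.
  m = 1000 → c = 011011, weight = 4.
  m = 0100 → c = 000011, weight = 2.
  m = 1100 → c = 011000, weight = 2.
  m = 0010 → c = 110000, weight = 2.
  m = 1010 → c = 101011, weight = 4.
  m = 0110 → c = 110011, weight = 4.
  m = 1110 → c = 101000, weight = 2.
  m = 0001 → c = 111101, weight = 5.
  m = 1001 → c = 100110, weight = 3.
  m = 0101 → c = 111110, weight = 5.
  m = 1101 → c = 100101, weight = 3.
  m = 0011 → c = 001101, weight = 3.
  m = 1011 → c = 010110, weight = 3.
  m = 0111 → c = 001110, weight = 3.
  m = 1111 → c = 010101, weight = 3.
Tally weights:
  weight 0: 1 codewords.
  weight 2: 4 codewords.
  weight 3: 6 codewords.
  weight 4: 3 codewords.
  weight 5: 2 codewords.
Minimum distance d = smallest w > 0 with A_w > 0 = 2.
Sanity: Σ A_w = 16 = 2^4 = 16 ✓.


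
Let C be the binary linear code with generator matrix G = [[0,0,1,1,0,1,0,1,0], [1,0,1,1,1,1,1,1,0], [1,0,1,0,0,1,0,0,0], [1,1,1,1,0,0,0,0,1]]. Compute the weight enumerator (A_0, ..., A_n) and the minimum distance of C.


Weight distribution: A_0 = 1, A_3 = 3, A_4 = 5, A_5 = 2, A_6 = 2, A_7 = 3. Minimum distance d = 3.

Enumerate all 2^4 = 16 messages m ∈ F_2^4.
For each, compute codeword c = mG in F_2^9, then tally its weight.
  m = 0000 → c = 000000000, weight = 0.
  m = 1000 → c = 001101010, weight = 4.
  m = 0100 → c = 101111110, weight = 7.
  m = 1100 → c = 100010100, weight = 3.
  m = 0010 → c = 101001000, weight = 3.
  m = 1010 → c = 100100010, weight = 3.
  m = 0110 → c = 000110110, weight = 4.
  m = 1110 → c = 001011100, weight = 4.
  m = 0001 → c = 111100001, weight = 5.
  m = 1001 → c = 110001011, weight = 5.
  m = 0101 → c = 010011111, weight = 6.
  m = 1101 → c = 011110101, weight = 6.
  m = 0011 → c = 010101001, weight = 4.
  m = 1011 → c = 011000011, weight = 4.
  m = 0111 → c = 111010111, weight = 7.
  m = 1111 → c = 110111101, weight = 7.
Tally weights:
  weight 0: 1 codewords.
  weight 3: 3 codewords.
  weight 4: 5 codewords.
  weight 5: 2 codewords.
  weight 6: 2 codewords.
  weight 7: 3 codewords.
Minimum distance d = smallest w > 0 with A_w > 0 = 3.
Sanity: Σ A_w = 16 = 2^4 = 16 ✓.


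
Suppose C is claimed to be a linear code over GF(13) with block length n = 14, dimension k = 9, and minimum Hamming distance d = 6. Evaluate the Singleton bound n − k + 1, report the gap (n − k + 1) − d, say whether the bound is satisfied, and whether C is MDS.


Singleton RHS = n − k + 1 = 6, slack = 0, bound satisfied, MDS.

Singleton bound: d ≤ n − k + 1.
Here n = 14, k = 9, so n − k + 1 = 6.
Given d = 6, check d ≤ 6: YES.
Slack = (n − k + 1) − d = 0.
The code is MDS (slack = 0).
Description: the claimed parameters are [14, 9, 6]_13; such a code would be MDS (meets Singleton bound).


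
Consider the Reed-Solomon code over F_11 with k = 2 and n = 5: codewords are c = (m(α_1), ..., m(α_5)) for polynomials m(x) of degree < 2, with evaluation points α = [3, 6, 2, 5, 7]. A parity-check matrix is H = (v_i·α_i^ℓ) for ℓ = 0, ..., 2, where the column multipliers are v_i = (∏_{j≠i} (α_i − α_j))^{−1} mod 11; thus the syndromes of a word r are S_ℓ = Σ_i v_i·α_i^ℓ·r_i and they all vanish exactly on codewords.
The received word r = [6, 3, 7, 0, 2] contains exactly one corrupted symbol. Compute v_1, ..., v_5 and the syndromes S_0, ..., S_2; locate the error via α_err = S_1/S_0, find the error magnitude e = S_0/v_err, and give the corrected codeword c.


S = (7, 2, 10), error at position 4, error magnitude e = 7, c = [6, 3, 7, 4, 2].

Step 1: column multipliers v_i = (∏_{j≠i}(α_i − α_j))^{−1} mod 11.
  i = 1 (α = 3): (3−6)(3−2)(3−5)(3−7) = (−3)·1·(−2)·(−4) = −24 ≡ 9, so v_1 = 9^{−1} = 5 (mod 11).
  i = 2 (α = 6): (6−3)(6−2)(6−5)(6−7) = 3·4·1·(−1) = −12 ≡ 10, so v_2 = 10^{−1} = 10 (mod 11).
  i = 3 (α = 2): (2−3)(2−6)(2−5)(2−7) = (−1)·(−4)·(−3)·(−5) = 60 ≡ 5, so v_3 = 5^{−1} = 9 (mod 11).
  i = 4 (α = 5): (5−3)(5−6)(5−2)(5−7) = 2·(−1)·3·(−2) = 12 ≡ 1, so v_4 = 1^{−1} = 1 (mod 11).
  i = 5 (α = 7): (7−3)(7−6)(7−2)(7−5) = 4·1·5·2 = 40 ≡ 7, so v_5 = 7^{−1} = 8 (mod 11).
  v = [5, 10, 9, 1, 8].
Step 2: syndromes of r = [6, 3, 7, 0, 2] (all sums mod 11).
  S_0 = Σ v_i r_i = 5·6 + 10·3 + 9·7 + 1·0 + 8·2 = 139 ≡ 7.
  S_1 = Σ v_i α_i r_i = 5·3·6 + 10·6·3 + 9·2·7 + 1·5·0 + 8·7·2 = 508 ≡ 2.
  α_i^2 mod 11 = [9, 3, 4, 3, 5].
  S_2 = Σ v_i α_i^2 r_i = 5·9·6 + 10·3·3 + 9·4·7 + 1·3·0 + 8·5·2 = 692 ≡ 10.
  S = (7, 2, 10) ≠ 0, so r is not a codeword (an error is present).
Step 3: locate the error. For a single error e at position i, S_ℓ = v_i·e·α_i^ℓ, so α_err = S_1/S_0.
  S_0^{−1} = 7^{−1} = 8 (mod 11), so α_err = 2·8 = 16 ≡ 5 = α_4. Error position i = 4.
  Consistency check: S_2/S_1 = 10·6 = 60 ≡ 5 = α_err ✓ (single-error assumption holds).
Step 4: error magnitude e = S_0/v_4 = S_0·∏_{j≠4}(α_4 − α_j) = 7·1 = 7 ≡ 7 (mod 11).
Step 5: correct position 4: c_4 = r_4 − e = 0 − 7 ≡ 4 (mod 11). Hence c = [6, 3, 7, 4, 2].
  Check: interpolating c through the α_i gives m(x) = 9 + 10·x (degree < 2) with m(α_i) = c_i for every i, so c is indeed a codeword.


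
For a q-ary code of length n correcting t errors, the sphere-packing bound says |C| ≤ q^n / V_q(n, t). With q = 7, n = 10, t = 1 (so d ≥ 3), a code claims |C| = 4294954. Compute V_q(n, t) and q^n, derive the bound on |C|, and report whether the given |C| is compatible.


V_q(n, t) = 61, q^n = 282475249, Hamming bound = 4630741, |C| = 4294954 ≤ bound (satisfied).

Step 1: Compute V_q(n, t) = Σ_{j=0}^1 C(n, j) (q−1)^j.
  j = 0: C(10,0)·(6)^0 = 1·1 = 1.
  j = 1: C(10,1)·(6)^1 = 10·6 = 60.
  V_q(n, t) = 1 + 60 = 61.
Step 2: q^n = 7^10 = 282475249.
Step 3: Hamming bound ⌊q^n / V_q(n,t)⌋ = ⌊282475249/61⌋ = 4630741.
Step 4: Compare |C| = 4294954 to 4630741: satisfied.
The claimed |C| lies below the Hamming bound.


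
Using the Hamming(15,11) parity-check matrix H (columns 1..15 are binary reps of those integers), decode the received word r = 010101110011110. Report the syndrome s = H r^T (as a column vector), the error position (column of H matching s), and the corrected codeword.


s = (1, 0, 1, 1)^T, error position = 11, corrected codeword c = 010101110001110

Compute s = H r^T mod 2 one row at a time:
  s_1 = 1 + 0 + 0 + 1 + 1 + 1 + 1 + 0 = 5 ≡ 1 (mod 2).
  s_2 = 1 + 0 + 1 + 1 + 1 + 1 + 1 + 0 = 6 ≡ 0 (mod 2).
  s_3 = 1 + 0 + 1 + 1 + 0 + 1 + 1 + 0 = 5 ≡ 1 (mod 2).
  s_4 = 0 + 0 + 0 + 1 + 0 + 1 + 1 + 0 = 3 ≡ 1 (mod 2).
s = (1, 0, 1, 1)^T — this equals column 11 of H (binary 1011), so error is at position 11.
Correct: flip bit 11 of r = 010101110011110 to get c = 010101110001110.


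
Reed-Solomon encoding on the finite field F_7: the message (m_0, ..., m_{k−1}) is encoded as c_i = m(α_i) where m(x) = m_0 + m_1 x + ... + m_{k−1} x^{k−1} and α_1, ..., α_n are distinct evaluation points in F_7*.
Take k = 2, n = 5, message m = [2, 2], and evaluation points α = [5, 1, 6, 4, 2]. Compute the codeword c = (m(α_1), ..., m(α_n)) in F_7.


c = [5, 4, 0, 3, 6]

Message polynomial: m(x) = 2 + 2·x (mod 7).
For each evaluation point α_i, compute m(α_i) mod 7:
  α_1 = 5: Horner steps 2 → 5, so m(5) = 5.
  α_2 = 1: Horner steps 2 → 4, so m(1) = 4.
  α_3 = 6: Horner steps 2 → 0, so m(6) = 0.
  α_4 = 4: Horner steps 2 → 3, so m(4) = 3.
  α_5 = 2: Horner steps 2 → 6, so m(2) = 6.
Codeword c = [5, 4, 0, 3, 6] ∈ F_7^5.


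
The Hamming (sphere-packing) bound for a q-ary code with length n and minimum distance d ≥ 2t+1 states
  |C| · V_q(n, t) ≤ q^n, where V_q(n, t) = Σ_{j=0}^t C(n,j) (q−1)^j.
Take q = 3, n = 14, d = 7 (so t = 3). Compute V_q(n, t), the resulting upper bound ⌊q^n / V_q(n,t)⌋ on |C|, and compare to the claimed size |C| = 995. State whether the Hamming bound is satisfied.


V_q(n, t) = 3305, q^n = 4782969, Hamming bound = 1447, |C| = 995 ≤ bound (satisfied).

Step 1: Compute V_q(n, t) = Σ_{j=0}^3 C(n, j) (q−1)^j.
  j = 0: C(14,0)·(2)^0 = 1·1 = 1.
  j = 1: C(14,1)·(2)^1 = 14·2 = 28.
  j = 2: C(14,2)·(2)^2 = 91·4 = 364.
  j = 3: C(14,3)·(2)^3 = 364·8 = 2912.
  V_q(n, t) = 1 + 28 + 364 + 2912 = 3305.
Step 2: q^n = 3^14 = 4782969.
Step 3: Hamming bound ⌊q^n / V_q(n,t)⌋ = ⌊4782969/3305⌋ = 1447.
Step 4: Compare |C| = 995 to 1447: satisfied.
The claimed |C| lies below the Hamming bound.


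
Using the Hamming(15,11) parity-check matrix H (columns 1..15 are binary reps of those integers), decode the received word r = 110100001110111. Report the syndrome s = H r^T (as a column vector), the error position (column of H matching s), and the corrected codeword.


s = (0, 0, 1, 1)^T, error position = 3, corrected codeword c = 111100001110111

Compute s = H r^T mod 2 one row at a time:
  s_1 = 0 + 1 + 1 + 1 + 0 + 1 + 1 + 1 = 6 ≡ 0 (mod 2).
  s_2 = 1 + 0 + 0 + 0 + 0 + 1 + 1 + 1 = 4 ≡ 0 (mod 2).
  s_3 = 1 + 0 + 0 + 0 + 1 + 1 + 1 + 1 = 5 ≡ 1 (mod 2).
  s_4 = 1 + 0 + 0 + 0 + 1 + 1 + 1 + 1 = 5 ≡ 1 (mod 2).
s = (0, 0, 1, 1)^T — this equals column 3 of H (binary 0011), so error is at position 3.
Correct: flip bit 3 of r = 110100001110111 to get c = 111100001110111.


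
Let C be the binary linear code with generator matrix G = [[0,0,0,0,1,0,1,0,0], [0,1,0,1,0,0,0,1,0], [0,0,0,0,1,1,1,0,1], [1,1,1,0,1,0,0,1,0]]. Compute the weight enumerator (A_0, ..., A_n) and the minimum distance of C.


Weight distribution: A_0 = 1, A_2 = 2, A_3 = 1, A_4 = 3, A_5 = 4, A_6 = 2, A_7 = 3. Minimum distance d = 2.

Enumerate all 2^4 = 16 messages m ∈ F_2^4.
For each, compute codeword c = mG in F_2^9, then tally its weight.
  m = 0000 → c = 000000000, weight = 0.
  m = 1000 → c = 000010100, weight = 2.
  m = 0100 → c = 010100010, weight = 3.
  m = 1100 → c = 010110110, weight = 5.
  m = 0010 → c = 000011101, weight = 4.
  m = 1010 → c = 000001001, weight = 2.
  m = 0110 → c = 010111111, weight = 7.
  m = 1110 → c = 010101011, weight = 5.
  m = 0001 → c = 111010010, weight = 5.
  m = 1001 → c = 111000110, weight = 5.
  m = 0101 → c = 101110000, weight = 4.
  m = 1101 → c = 101100100, weight = 4.
  m = 0011 → c = 111001111, weight = 7.
  m = 1011 → c = 111011011, weight = 7.
  m = 0111 → c = 101101101, weight = 6.
  m = 1111 → c = 101111001, weight = 6.
Tally weights:
  weight 0: 1 codewords.
  weight 2: 2 codewords.
  weight 3: 1 codewords.
  weight 4: 3 codewords.
  weight 5: 4 codewords.
  weight 6: 2 codewords.
  weight 7: 3 codewords.
Minimum distance d = smallest w > 0 with A_w > 0 = 2.
Sanity: Σ A_w = 16 = 2^4 = 16 ✓.


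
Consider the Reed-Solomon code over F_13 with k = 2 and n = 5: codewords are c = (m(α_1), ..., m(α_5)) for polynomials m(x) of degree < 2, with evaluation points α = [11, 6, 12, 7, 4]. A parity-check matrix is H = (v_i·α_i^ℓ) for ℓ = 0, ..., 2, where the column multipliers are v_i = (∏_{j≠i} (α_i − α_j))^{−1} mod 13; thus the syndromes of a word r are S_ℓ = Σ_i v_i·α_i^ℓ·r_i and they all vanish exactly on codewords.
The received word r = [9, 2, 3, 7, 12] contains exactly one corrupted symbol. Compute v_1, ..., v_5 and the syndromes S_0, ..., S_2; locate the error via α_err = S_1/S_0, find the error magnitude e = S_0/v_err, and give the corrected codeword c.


S = (3, 5, 4), error at position 2, error magnitude e = 2, c = [9, 0, 3, 7, 12].

Step 1: column multipliers v_i = (∏_{j≠i}(α_i − α_j))^{−1} mod 13.
  i = 1 (α = 11): (11−6)(11−12)(11−7)(11−4) = 5·(−1)·4·7 = −140 ≡ 3, so v_1 = 3^{−1} = 9 (mod 13).
  i = 2 (α = 6): (6−11)(6−12)(6−7)(6−4) = (−5)·(−6)·(−1)·2 = −60 ≡ 5, so v_2 = 5^{−1} = 8 (mod 13).
  i = 3 (α = 12): (12−11)(12−6)(12−7)(12−4) = 1·6·5·8 = 240 ≡ 6, so v_3 = 6^{−1} = 11 (mod 13).
  i = 4 (α = 7): (7−11)(7−6)(7−12)(7−4) = (−4)·1·(−5)·3 = 60 ≡ 8, so v_4 = 8^{−1} = 5 (mod 13).
  i = 5 (α = 4): (4−11)(4−6)(4−12)(4−7) = (−7)·(−2)·(−8)·(−3) = 336 ≡ 11, so v_5 = 11^{−1} = 6 (mod 13).
  v = [9, 8, 11, 5, 6].
Step 2: syndromes of r = [9, 2, 3, 7, 12] (all sums mod 13).
  S_0 = Σ v_i r_i = 9·9 + 8·2 + 11·3 + 5·7 + 6·12 = 237 ≡ 3.
  S_1 = Σ v_i α_i r_i = 9·11·9 + 8·6·2 + 11·12·3 + 5·7·7 + 6·4·12 = 1916 ≡ 5.
  α_i^2 mod 13 = [4, 10, 1, 10, 3].
  S_2 = Σ v_i α_i^2 r_i = 9·4·9 + 8·10·2 + 11·1·3 + 5·10·7 + 6·3·12 = 1083 ≡ 4.
  S = (3, 5, 4) ≠ 0, so r is not a codeword (an error is present).
Step 3: locate the error. For a single error e at position i, S_ℓ = v_i·e·α_i^ℓ, so α_err = S_1/S_0.
  S_0^{−1} = 3^{−1} = 9 (mod 13), so α_err = 5·9 = 45 ≡ 6 = α_2. Error position i = 2.
  Consistency check: S_2/S_1 = 4·8 = 32 ≡ 6 = α_err ✓ (single-error assumption holds).
Step 4: error magnitude e = S_0/v_2 = S_0·∏_{j≠2}(α_2 − α_j) = 3·5 = 15 ≡ 2 (mod 13).
Step 5: correct position 2: c_2 = r_2 − e = 2 − 2 ≡ 0 (mod 13). Hence c = [9, 0, 3, 7, 12].
  Check: interpolating c through the α_i gives m(x) = 10 + 7·x (degree < 2) with m(α_i) = c_i for every i, so c is indeed a codeword.


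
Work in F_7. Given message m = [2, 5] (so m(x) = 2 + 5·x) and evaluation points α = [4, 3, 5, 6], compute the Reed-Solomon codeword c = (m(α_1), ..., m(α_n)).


c = [1, 3, 6, 4]

Message polynomial: m(x) = 2 + 5·x (mod 7).
For each evaluation point α_i, compute m(α_i) mod 7:
  α_1 = 4: Horner steps 5 → 1, so m(4) = 1.
  α_2 = 3: Horner steps 5 → 3, so m(3) = 3.
  α_3 = 5: Horner steps 5 → 6, so m(5) = 6.
  α_4 = 6: Horner steps 5 → 4, so m(6) = 4.
Codeword c = [1, 3, 6, 4] ∈ F_7^4.


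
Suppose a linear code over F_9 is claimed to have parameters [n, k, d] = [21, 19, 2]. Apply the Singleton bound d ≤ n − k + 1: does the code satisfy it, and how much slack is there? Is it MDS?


Singleton RHS = n − k + 1 = 3, slack = 1, bound satisfied, not MDS.

Singleton bound: d ≤ n − k + 1.
Here n = 21, k = 19, so n − k + 1 = 3.
Given d = 2, check d ≤ 3: YES.
Slack = (n − k + 1) − d = 1.
The code is NOT MDS (slack = 1 > 0).
Description: the claimed parameters are [21, 19, 2]_9; such a code would be non-MDS.


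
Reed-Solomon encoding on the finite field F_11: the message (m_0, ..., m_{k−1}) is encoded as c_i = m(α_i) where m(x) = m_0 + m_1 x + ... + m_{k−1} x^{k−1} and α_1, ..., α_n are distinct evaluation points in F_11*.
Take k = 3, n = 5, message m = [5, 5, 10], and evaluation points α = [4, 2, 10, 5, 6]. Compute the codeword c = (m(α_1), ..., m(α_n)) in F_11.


c = [9, 0, 10, 5, 10]

Message polynomial: m(x) = 5 + 5·x + 10·x^2 (mod 11).
For each evaluation point α_i, compute m(α_i) mod 11:
  α_1 = 4: Horner steps 10 → 1 → 9, so m(4) = 9.
  α_2 = 2: Horner steps 10 → 3 → 0, so m(2) = 0.
  α_3 = 10: Horner steps 10 → 6 → 10, so m(10) = 10.
  α_4 = 5: Horner steps 10 → 0 → 5, so m(5) = 5.
  α_5 = 6: Horner steps 10 → 10 → 10, so m(6) = 10.
Codeword c = [9, 0, 10, 5, 10] ∈ F_11^5.


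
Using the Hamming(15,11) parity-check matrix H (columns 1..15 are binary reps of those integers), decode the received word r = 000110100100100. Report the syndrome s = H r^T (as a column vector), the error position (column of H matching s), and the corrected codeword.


s = (0, 0, 0, 1)^T, error position = 1, corrected codeword c = 100110100100100

Compute s = H r^T mod 2 one row at a time:
  s_1 = 0 + 0 + 1 + 0 + 0 + 1 + 0 + 0 = 2 ≡ 0 (mod 2).
  s_2 = 1 + 1 + 0 + 1 + 0 + 1 + 0 + 0 = 4 ≡ 0 (mod 2).
  s_3 = 0 + 0 + 0 + 1 + 1 + 0 + 0 + 0 = 2 ≡ 0 (mod 2).
  s_4 = 0 + 0 + 1 + 1 + 0 + 0 + 1 + 0 = 3 ≡ 1 (mod 2).
s = (0, 0, 0, 1)^T — this equals column 1 of H (binary 0001), so error is at position 1.
Correct: flip bit 1 of r = 000110100100100 to get c = 100110100100100.


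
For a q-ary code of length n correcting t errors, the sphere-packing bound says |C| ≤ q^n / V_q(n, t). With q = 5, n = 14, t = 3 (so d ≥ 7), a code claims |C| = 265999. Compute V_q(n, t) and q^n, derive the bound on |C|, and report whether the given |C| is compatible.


V_q(n, t) = 24809, q^n = 6103515625, Hamming bound = 246020, |C| = 265999 > bound (violated).

Step 1: Compute V_q(n, t) = Σ_{j=0}^3 C(n, j) (q−1)^j.
  j = 0: C(14,0)·(4)^0 = 1·1 = 1.
  j = 1: C(14,1)·(4)^1 = 14·4 = 56.
  j = 2: C(14,2)·(4)^2 = 91·16 = 1456.
  j = 3: C(14,3)·(4)^3 = 364·64 = 23296.
  V_q(n, t) = 1 + 56 + 1456 + 23296 = 24809.
Step 2: q^n = 5^14 = 6103515625.
Step 3: Hamming bound ⌊q^n / V_q(n,t)⌋ = ⌊6103515625/24809⌋ = 246020.
Step 4: Compare |C| = 265999 to 246020: violated.
The claimed |C| lies above the Hamming bound, so no 5-ary code of length 14 with d ≥ 7 can have 265999 codewords.


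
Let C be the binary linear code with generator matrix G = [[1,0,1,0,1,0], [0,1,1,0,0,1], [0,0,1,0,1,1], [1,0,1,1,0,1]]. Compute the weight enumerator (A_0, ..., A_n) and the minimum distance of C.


Weight distribution: A_0 = 1, A_2 = 3, A_3 = 8, A_4 = 3, A_6 = 1. Minimum distance d = 2.

Enumerate all 2^4 = 16 messages m ∈ F_2^4.
For each, compute codeword c = mG in F_2^6, then tally its weight.
  m = 0000 → c = 000000, weight = 0.
  m = 1000 → c = 101010, weight = 3.
  m = 0100 → c = 011001, weight = 3.
  m = 1100 → c = 110011, weight = 4.
  m = 0010 → c = 001011, weight = 3.
  m = 1010 → c = 100001, weight = 2.
  m = 0110 → c = 010010, weight = 2.
  m = 1110 → c = 111000, weight = 3.
  m = 0001 → c = 101101, weight = 4.
  m = 1001 → c = 000111, weight = 3.
  m = 0101 → c = 110100, weight = 3.
  m = 1101 → c = 011110, weight = 4.
  m = 0011 → c = 100110, weight = 3.
  m = 1011 → c = 001100, weight = 2.
  m = 0111 → c = 111111, weight = 6.
  m = 1111 → c = 010101, weight = 3.
Tally weights:
  weight 0: 1 codewords.
  weight 2: 3 codewords.
  weight 3: 8 codewords.
  weight 4: 3 codewords.
  weight 6: 1 codewords.
Minimum distance d = smallest w > 0 with A_w > 0 = 2.
Sanity: Σ A_w = 16 = 2^4 = 16 ✓.
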